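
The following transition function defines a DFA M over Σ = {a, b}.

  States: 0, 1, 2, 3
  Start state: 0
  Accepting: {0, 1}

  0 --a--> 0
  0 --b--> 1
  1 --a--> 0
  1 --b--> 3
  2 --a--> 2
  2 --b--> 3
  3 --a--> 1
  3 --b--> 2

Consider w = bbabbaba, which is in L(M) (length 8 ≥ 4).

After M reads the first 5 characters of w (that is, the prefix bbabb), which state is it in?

2

State sequence: 0 -b-> 1 -b-> 3 -a-> 1 -b-> 3 -b-> 2

After reading 5 characters, M is in state 2.
(This kind of state-tracing is the core of the pumping-lemma construction: with 4 states, pigeonhole forces a repeat within the first 4 steps.)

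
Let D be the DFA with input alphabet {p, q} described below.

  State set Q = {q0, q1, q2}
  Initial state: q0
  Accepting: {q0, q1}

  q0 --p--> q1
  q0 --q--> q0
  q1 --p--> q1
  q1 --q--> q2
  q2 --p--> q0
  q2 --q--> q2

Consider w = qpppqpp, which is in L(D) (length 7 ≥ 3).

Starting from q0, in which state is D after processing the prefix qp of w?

q1

Run of D on the first 2 characters of w = q p:
  step 0: q0  (start)
  step 1: q0  (read q: q0→q0)
  step 2: q1  (read p: q0→q1)

After reading 2 characters, D is in state q1.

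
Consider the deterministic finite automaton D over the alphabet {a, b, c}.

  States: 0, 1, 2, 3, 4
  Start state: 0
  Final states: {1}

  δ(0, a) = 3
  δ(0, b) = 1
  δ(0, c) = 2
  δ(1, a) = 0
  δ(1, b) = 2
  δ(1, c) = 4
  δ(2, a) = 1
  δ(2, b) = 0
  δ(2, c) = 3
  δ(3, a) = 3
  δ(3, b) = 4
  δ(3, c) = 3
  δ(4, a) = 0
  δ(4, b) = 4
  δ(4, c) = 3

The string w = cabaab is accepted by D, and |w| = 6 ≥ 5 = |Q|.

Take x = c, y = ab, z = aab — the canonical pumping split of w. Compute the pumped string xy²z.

xy^2z = c·ab·ab·aab = cababaab.
Reading y = ab takes D from 2 back to 2, so after x·y·y the machine is still in 2, and z then leads to the accepting state 1. Hence cababaab ∈ L(D).

cababaab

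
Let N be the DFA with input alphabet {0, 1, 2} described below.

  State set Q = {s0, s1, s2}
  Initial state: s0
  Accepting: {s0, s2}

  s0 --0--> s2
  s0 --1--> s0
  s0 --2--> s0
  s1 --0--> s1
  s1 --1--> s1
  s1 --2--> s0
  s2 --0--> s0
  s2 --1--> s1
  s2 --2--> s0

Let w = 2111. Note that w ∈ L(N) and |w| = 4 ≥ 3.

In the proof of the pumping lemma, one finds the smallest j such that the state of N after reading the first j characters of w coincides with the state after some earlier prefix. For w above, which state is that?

Run of N on w = 2 1 1 1:
  step 0: s0  (start)
  step 1: s0  (read 2: s0→s0)   ← first repeat (s0 seen earlier)
  step 2: s0  (read 1: s0→s0)
  step 3: s0  (read 1: s0→s0)
  step 4: s0  (read 1: s0→s0)

The earliest repeat is at step j = 1: N is in s0, which it already visited at step i = 0.

s0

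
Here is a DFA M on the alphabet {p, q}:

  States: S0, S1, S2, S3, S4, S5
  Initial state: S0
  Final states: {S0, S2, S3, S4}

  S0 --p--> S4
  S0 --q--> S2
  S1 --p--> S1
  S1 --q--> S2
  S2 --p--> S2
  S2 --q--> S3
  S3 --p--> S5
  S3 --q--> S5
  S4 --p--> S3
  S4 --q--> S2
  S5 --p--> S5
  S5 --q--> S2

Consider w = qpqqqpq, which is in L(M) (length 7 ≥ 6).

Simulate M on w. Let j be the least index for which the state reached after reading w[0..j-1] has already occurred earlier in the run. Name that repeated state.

S2

State sequence: S0 -q-> S2 -p-> S2 -q-> S3 -q-> S5 -q-> S2 -p-> S2 -q-> S3
First repeat at step 2: S2 was already visited.

The earliest repeat is at step j = 2: M is in S2, which it already visited at step i = 1.
With |Q| = 6, pigeonhole forces a state repeat no later than step 6; the substring read between the first and second visits to that state can be pumped.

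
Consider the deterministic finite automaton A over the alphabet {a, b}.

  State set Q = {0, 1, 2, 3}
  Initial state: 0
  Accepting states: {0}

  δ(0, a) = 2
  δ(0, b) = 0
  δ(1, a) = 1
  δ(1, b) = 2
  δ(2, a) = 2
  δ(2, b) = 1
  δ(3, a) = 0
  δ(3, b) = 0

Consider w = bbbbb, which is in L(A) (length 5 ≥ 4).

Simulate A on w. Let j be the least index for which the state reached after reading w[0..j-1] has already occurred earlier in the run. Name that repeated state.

State sequence: 0 -b-> 0 -b-> 0 -b-> 0 -b-> 0 -b-> 0
First repeat at step 1: 0 was already visited.

The earliest repeat is at step j = 1: A is in 0, which it already visited at step i = 0.
Since A has 4 states, any run of length ≥ 4 visits 4+1 states, so by pigeonhole some state repeats within the first 4 steps — that repeat gives the pumpable loop.

0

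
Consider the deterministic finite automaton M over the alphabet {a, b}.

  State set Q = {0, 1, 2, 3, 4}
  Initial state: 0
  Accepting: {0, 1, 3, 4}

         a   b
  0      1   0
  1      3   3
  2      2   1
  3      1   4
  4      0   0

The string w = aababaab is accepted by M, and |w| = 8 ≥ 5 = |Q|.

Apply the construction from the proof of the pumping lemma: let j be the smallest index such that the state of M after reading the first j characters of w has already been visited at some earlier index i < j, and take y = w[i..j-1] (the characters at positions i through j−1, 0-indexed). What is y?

Run of M on w = a a b a b a a b:
  step 0: 0  (start)
  step 1: 1  (read a: 0→1)
  step 2: 3  (read a: 1→3)
  step 3: 4  (read b: 3→4)
  step 4: 0  (read a: 4→0)   ← first repeat (0 seen earlier)
  step 5: 0  (read b: 0→0)
  step 6: 1  (read a: 0→1)
  step 7: 3  (read a: 1→3)
  step 8: 4  (read b: 3→4)

So i = 0, j = 4, giving x = w[0:0] = ε, y = w[0:4] = aaba, z = w[4:8] = baab.
Check: |xy| = 4 ≤ 5 and |y| = 4 ≥ 1. Reading y takes M from 0 back to 0, so every xyⁱz is accepted.
Since M has 5 states, any run of length ≥ 5 visits 5+1 states, so by pigeonhole some state repeats within the first 5 steps — that repeat gives the pumpable loop.

aaba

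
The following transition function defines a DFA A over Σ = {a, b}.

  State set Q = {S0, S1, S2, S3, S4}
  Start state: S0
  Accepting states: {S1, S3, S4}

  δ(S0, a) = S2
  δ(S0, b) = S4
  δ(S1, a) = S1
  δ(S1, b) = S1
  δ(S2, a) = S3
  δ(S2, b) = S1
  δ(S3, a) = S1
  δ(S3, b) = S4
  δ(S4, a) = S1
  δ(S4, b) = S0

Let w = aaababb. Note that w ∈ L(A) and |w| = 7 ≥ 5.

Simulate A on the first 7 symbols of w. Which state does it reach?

State sequence: S0 -a-> S2 -a-> S3 -a-> S1 -b-> S1 -a-> S1 -b-> S1 -b-> S1

After reading 7 characters, A is in state S1.

S1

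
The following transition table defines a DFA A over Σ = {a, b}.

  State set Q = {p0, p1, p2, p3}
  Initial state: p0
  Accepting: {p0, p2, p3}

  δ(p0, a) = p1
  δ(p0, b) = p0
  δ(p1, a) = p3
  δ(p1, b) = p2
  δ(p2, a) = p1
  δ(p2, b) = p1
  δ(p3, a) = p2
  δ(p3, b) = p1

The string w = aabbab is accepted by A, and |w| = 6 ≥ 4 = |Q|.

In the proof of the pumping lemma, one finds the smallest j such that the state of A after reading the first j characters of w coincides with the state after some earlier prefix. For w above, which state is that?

Run of A on w = a a b b a b:
  step 0: p0  (start)
  step 1: p1  (read a: p0→p1)
  step 2: p3  (read a: p1→p3)
  step 3: p1  (read b: p3→p1)   ← first repeat (p1 seen earlier)
  step 4: p2  (read b: p1→p2)
  step 5: p1  (read a: p2→p1)
  step 6: p2  (read b: p1→p2)

The earliest repeat is at step j = 3: A is in p1, which it already visited at step i = 1.
With |Q| = 4, pigeonhole forces a state repeat no later than step 4; the substring read between the first and second visits to that state can be pumped.

p1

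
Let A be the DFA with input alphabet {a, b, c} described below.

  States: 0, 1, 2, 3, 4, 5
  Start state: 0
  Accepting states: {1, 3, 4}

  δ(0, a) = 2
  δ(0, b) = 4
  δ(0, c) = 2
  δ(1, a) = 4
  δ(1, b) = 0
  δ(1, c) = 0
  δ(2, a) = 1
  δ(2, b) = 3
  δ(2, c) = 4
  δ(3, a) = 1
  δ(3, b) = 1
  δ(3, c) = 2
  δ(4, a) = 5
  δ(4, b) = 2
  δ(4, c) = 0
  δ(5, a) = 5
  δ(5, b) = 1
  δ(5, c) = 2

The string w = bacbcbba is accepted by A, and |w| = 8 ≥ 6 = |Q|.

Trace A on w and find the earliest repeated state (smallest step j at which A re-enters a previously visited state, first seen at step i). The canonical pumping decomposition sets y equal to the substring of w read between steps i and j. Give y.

bc

State sequence: 0 -b-> 4 -a-> 5 -c-> 2 -b-> 3 -c-> 2 -b-> 3 -b-> 1 -a-> 4
First repeat at step 5: 2 was already visited.

So i = 3, j = 5, giving x = w[0:3] = bac, y = w[3:5] = bc, z = w[5:8] = bba.
Check: |xy| = 5 ≤ 6 and |y| = 2 ≥ 1. Reading y takes A from 2 back to 2, so every xyⁱz is accepted.
The DFA has 6 states, so the proof of the pumping lemma guarantees a repeated state among the first 6+1 visited; the segment between the two visits is the pumpable y.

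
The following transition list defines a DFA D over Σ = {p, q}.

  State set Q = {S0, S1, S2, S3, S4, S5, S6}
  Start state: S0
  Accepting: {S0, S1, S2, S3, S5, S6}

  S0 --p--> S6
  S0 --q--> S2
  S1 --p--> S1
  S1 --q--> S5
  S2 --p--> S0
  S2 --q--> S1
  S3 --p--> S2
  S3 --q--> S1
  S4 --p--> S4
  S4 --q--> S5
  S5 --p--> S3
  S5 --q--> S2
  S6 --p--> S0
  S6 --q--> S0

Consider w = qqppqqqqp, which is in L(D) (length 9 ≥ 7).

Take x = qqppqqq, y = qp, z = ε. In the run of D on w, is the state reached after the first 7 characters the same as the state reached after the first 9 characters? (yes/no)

Run of D on the first 9 characters of w = q q p p q q q q p:
  step 0: S0  (start)
  step 1: S2  (read q: S0→S2)
  step 2: S1  (read q: S2→S1)
  step 3: S1  (read p: S1→S1)
  step 4: S1  (read p: S1→S1)
  step 5: S5  (read q: S1→S5)
  step 6: S2  (read q: S5→S2)
  step 7: S1  (read q: S2→S1)
  step 8: S5  (read q: S1→S5)
  step 9: S3  (read p: S5→S3)

After x (step 7): S1. After xy (step 9): S3.
They differ (S1 ≠ S3), so y is not a cycle from the state after x; this split is not the one the pumping-lemma construction produces, and pumping y need not keep the string in L(D).

no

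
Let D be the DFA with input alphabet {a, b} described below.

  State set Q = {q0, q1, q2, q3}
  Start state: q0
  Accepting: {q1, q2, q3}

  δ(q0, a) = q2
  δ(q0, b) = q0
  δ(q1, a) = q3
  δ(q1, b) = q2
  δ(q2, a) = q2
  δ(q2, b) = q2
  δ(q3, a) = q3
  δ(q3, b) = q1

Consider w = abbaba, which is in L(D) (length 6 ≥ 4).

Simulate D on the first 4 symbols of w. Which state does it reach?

State sequence: q0 -a-> q2 -b-> q2 -b-> q2 -a-> q2

After reading 4 characters, D is in state q2.
(This kind of state-tracing is the core of the pumping-lemma construction: with 4 states, pigeonhole forces a repeat within the first 4 steps.)

q2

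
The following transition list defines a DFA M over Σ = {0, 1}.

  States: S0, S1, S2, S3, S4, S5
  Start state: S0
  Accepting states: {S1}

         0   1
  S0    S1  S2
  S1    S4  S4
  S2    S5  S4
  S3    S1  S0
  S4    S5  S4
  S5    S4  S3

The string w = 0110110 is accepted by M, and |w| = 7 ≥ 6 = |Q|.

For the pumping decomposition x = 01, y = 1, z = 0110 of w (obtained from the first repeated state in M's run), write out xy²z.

xy^2z = 01·1·1·0110 = 01110110.
Reading y = 1 takes M from S4 back to S4, so after x·y·y the machine is still in S4, and z then leads to the accepting state S1. Hence 01110110 ∈ L(M).

01110110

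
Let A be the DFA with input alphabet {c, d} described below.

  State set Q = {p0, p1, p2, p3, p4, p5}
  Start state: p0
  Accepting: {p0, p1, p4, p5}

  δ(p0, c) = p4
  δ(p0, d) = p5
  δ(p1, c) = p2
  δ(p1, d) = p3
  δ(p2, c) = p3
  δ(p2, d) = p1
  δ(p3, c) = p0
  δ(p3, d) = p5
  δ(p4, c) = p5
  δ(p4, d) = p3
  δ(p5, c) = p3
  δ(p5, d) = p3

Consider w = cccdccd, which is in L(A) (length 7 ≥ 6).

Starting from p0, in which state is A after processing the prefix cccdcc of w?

Run of A on the first 6 characters of w = c c c d c c:
  step 0: p0  (start)
  step 1: p4  (read c: p0→p4)
  step 2: p5  (read c: p4→p5)
  step 3: p3  (read c: p5→p3)
  step 4: p5  (read d: p3→p5)
  step 5: p3  (read c: p5→p3)
  step 6: p0  (read c: p3→p0)

After reading 6 characters, A is in state p0.

p0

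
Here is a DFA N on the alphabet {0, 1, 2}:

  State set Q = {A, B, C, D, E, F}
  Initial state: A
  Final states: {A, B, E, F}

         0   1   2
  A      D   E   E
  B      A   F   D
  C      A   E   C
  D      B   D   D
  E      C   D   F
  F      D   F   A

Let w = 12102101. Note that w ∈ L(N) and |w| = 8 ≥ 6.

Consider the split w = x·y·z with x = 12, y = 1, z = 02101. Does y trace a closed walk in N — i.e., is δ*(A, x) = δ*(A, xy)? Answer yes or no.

yes

Run of N on the first 3 characters of w = 1 2 1:
  step 0: A  (start)
  step 1: E  (read 1: A→E)
  step 2: F  (read 2: E→F)
  step 3: F  (read 1: F→F)

After x (step 2): F. After xy (step 3): F.
They match, so y = 1 drives N around a cycle from F back to itself; pumping y any number of times keeps N in F before reading z, and xyⁱz ∈ L(N) for every i ≥ 0.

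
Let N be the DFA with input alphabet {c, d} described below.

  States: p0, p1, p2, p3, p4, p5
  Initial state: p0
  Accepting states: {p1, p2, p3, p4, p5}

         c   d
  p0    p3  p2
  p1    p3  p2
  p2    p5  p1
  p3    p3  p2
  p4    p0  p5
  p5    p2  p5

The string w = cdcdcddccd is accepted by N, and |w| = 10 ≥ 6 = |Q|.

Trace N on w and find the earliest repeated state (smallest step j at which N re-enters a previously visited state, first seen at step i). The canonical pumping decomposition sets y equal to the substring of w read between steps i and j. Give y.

Run of N on w = c d c d c d d c c d:
  step 0: p0  (start)
  step 1: p3  (read c: p0→p3)
  step 2: p2  (read d: p3→p2)
  step 3: p5  (read c: p2→p5)
  step 4: p5  (read d: p5→p5)   ← first repeat (p5 seen earlier)
  step 5: p2  (read c: p5→p2)
  step 6: p1  (read d: p2→p1)
  step 7: p2  (read d: p1→p2)
  step 8: p5  (read c: p2→p5)
  step 9: p2  (read c: p5→p2)
  step 10: p1  (read d: p2→p1)

So i = 3, j = 4, giving x = w[0:3] = cdc, y = w[3:4] = d, z = w[4:10] = cddccd.
Check: |xy| = 4 ≤ 6 and |y| = 1 ≥ 1. Reading y takes N from p5 back to p5, so every xyⁱz is accepted.

d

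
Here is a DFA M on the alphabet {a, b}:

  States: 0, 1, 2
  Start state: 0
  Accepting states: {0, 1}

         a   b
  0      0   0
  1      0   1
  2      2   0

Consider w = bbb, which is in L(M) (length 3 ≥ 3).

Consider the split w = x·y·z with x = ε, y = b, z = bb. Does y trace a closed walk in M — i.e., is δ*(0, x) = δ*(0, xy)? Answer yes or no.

yes

Run of M on the first 1 characters of w = b:
  step 0: 0  (start)
  step 1: 0  (read b: 0→0)

After x (step 0): 0. After xy (step 1): 0.
They match, so y = b drives M around a cycle from 0 back to itself; pumping y any number of times keeps M in 0 before reading z, and xyⁱz ∈ L(M) for every i ≥ 0.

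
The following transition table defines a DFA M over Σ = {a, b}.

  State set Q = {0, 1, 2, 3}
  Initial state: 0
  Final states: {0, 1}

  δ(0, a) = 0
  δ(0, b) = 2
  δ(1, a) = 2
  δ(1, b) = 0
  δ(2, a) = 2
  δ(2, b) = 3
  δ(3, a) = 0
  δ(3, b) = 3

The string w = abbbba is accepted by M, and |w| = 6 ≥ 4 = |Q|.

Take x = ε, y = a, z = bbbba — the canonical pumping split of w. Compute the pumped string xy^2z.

xy^2z = ε·a·a·bbbba = aabbbba.
Reading y = a takes M from 0 back to 0, so after x·y·y the machine is still in 0, and z then leads to the accepting state 0. Hence aabbbba ∈ L(M).

aabbbba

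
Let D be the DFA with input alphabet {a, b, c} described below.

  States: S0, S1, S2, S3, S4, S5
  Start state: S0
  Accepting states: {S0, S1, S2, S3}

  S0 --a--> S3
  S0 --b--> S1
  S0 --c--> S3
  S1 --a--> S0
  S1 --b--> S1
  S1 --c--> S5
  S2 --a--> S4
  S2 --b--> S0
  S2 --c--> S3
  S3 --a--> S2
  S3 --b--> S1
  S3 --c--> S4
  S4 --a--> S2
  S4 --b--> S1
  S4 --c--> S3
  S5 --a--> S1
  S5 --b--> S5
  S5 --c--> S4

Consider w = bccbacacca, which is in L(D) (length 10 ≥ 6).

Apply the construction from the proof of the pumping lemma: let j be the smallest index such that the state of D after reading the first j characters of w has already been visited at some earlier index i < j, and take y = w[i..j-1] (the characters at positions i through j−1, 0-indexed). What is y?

ccb

Run of D on w = b c c b a c a c c a:
  step 0: S0  (start)
  step 1: S1  (read b: S0→S1)
  step 2: S5  (read c: S1→S5)
  step 3: S4  (read c: S5→S4)
  step 4: S1  (read b: S4→S1)   ← first repeat (S1 seen earlier)
  step 5: S0  (read a: S1→S0)
  step 6: S3  (read c: S0→S3)
  step 7: S2  (read a: S3→S2)
  step 8: S3  (read c: S2→S3)
  step 9: S4  (read c: S3→S4)
  step 10: S2  (read a: S4→S2)

So i = 1, j = 4, giving x = w[0:1] = b, y = w[1:4] = ccb, z = w[4:10] = acacca.
Check: |xy| = 4 ≤ 6 and |y| = 3 ≥ 1. Reading y takes D from S1 back to S1, so every xyⁱz is accepted.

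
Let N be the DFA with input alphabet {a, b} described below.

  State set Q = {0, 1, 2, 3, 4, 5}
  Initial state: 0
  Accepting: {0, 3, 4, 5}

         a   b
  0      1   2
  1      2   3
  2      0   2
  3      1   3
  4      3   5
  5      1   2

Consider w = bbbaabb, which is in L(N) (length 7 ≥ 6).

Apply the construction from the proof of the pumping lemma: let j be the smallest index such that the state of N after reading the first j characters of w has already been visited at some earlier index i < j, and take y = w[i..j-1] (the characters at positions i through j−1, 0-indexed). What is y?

b

State sequence: 0 -b-> 2 -b-> 2 -b-> 2 -a-> 0 -a-> 1 -b-> 3 -b-> 3
First repeat at step 2: 2 was already visited.

So i = 1, j = 2, giving x = w[0:1] = b, y = w[1:2] = b, z = w[2:7] = baabb.
Check: |xy| = 2 ≤ 6 and |y| = 1 ≥ 1. Reading y takes N from 2 back to 2, so every xyⁱz is accepted.
Since N has 6 states, any run of length ≥ 6 visits 6+1 states, so by pigeonhole some state repeats within the first 6 steps — that repeat gives the pumpable loop.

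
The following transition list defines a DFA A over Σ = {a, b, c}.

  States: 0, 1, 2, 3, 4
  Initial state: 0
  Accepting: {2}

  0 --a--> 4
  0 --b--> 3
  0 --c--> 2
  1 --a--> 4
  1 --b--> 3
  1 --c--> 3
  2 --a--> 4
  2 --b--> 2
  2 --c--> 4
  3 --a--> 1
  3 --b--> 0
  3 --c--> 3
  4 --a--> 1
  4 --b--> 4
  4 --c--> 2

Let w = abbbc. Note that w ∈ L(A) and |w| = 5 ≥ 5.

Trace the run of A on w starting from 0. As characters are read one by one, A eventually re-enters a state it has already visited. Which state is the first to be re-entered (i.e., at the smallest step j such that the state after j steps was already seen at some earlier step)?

4

Run of A on w = a b b b c:
  step 0: 0  (start)
  step 1: 4  (read a: 0→4)
  step 2: 4  (read b: 4→4)   ← first repeat (4 seen earlier)
  step 3: 4  (read b: 4→4)
  step 4: 4  (read b: 4→4)
  step 5: 2  (read c: 4→2)

The earliest repeat is at step j = 2: A is in 4, which it already visited at step i = 1.
Pumping length from the standard proof: p = 5 (the number of states). The repeated state found above gives |xy| = j ≤ 5 and |y| = j − i ≥ 1.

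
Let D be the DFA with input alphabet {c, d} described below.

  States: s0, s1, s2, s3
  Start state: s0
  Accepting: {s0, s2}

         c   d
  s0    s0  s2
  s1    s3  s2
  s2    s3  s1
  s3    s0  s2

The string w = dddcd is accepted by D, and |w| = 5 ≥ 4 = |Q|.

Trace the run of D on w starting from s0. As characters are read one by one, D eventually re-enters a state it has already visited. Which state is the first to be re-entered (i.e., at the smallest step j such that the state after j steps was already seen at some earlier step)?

s2

Run of D on w = d d d c d:
  step 0: s0  (start)
  step 1: s2  (read d: s0→s2)
  step 2: s1  (read d: s2→s1)
  step 3: s2  (read d: s1→s2)   ← first repeat (s2 seen earlier)
  step 4: s3  (read c: s2→s3)
  step 5: s2  (read d: s3→s2)

The earliest repeat is at step j = 3: D is in s2, which it already visited at step i = 1.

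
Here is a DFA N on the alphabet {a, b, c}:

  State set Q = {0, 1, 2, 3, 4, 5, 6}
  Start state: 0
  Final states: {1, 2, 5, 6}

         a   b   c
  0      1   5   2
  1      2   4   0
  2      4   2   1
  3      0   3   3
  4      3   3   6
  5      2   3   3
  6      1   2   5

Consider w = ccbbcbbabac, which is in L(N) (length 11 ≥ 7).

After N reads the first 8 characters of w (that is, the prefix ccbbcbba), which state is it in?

0

Run of N on the first 8 characters of w = c c b b c b b a:
  step 0: 0  (start)
  step 1: 2  (read c: 0→2)
  step 2: 1  (read c: 2→1)
  step 3: 4  (read b: 1→4)
  step 4: 3  (read b: 4→3)
  step 5: 3  (read c: 3→3)
  step 6: 3  (read b: 3→3)
  step 7: 3  (read b: 3→3)
  step 8: 0  (read a: 3→0)

After reading 8 characters, N is in state 0.
(This kind of state-tracing is the core of the pumping-lemma construction: with 7 states, pigeonhole forces a repeat within the first 7 steps.)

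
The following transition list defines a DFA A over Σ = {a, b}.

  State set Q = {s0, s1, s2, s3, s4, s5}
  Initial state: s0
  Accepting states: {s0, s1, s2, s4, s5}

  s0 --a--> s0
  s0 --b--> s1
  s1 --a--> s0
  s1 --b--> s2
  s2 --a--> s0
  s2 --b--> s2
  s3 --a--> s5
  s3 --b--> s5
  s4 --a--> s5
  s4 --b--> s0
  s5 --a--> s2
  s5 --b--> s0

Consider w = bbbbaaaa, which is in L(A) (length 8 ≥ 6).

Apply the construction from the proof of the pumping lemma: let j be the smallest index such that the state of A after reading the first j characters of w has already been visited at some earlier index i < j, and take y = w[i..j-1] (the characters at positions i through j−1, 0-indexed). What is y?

b

Run of A on w = b b b b a a a a:
  step 0: s0  (start)
  step 1: s1  (read b: s0→s1)
  step 2: s2  (read b: s1→s2)
  step 3: s2  (read b: s2→s2)   ← first repeat (s2 seen earlier)
  step 4: s2  (read b: s2→s2)
  step 5: s0  (read a: s2→s0)
  step 6: s0  (read a: s0→s0)
  step 7: s0  (read a: s0→s0)
  step 8: s0  (read a: s0→s0)

So i = 2, j = 3, giving x = w[0:2] = bb, y = w[2:3] = b, z = w[3:8] = baaaa.
Check: |xy| = 3 ≤ 6 and |y| = 1 ≥ 1. Reading y takes A from s2 back to s2, so every xyⁱz is accepted.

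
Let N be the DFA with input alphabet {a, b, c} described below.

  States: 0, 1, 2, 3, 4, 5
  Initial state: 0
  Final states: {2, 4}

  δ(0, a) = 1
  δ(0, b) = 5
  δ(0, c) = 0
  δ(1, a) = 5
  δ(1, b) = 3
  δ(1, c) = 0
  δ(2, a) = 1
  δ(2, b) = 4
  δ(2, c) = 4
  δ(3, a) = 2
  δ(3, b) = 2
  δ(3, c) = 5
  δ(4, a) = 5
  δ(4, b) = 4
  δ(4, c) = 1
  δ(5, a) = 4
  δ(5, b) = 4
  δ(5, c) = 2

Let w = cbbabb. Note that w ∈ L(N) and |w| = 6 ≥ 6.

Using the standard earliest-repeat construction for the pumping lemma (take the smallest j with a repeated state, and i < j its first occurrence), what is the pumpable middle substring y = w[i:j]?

c

State sequence: 0 -c-> 0 -b-> 5 -b-> 4 -a-> 5 -b-> 4 -b-> 4
First repeat at step 1: 0 was already visited.

So i = 0, j = 1, giving x = w[0:0] = ε, y = w[0:1] = c, z = w[1:6] = bbabb.
Check: |xy| = 1 ≤ 6 and |y| = 1 ≥ 1. Reading y takes N from 0 back to 0, so every xyⁱz is accepted.
The DFA has 6 states, so the proof of the pumping lemma guarantees a repeated state among the first 6+1 visited; the segment between the two visits is the pumpable y.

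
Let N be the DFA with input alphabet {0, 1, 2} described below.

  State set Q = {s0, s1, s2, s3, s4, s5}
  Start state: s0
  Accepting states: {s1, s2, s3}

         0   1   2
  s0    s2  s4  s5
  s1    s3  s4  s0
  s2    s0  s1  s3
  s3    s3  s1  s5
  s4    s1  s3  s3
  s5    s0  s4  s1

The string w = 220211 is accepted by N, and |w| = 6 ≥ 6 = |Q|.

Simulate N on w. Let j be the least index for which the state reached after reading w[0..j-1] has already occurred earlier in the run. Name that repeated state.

Run of N on w = 2 2 0 2 1 1:
  step 0: s0  (start)
  step 1: s5  (read 2: s0→s5)
  step 2: s1  (read 2: s5→s1)
  step 3: s3  (read 0: s1→s3)
  step 4: s5  (read 2: s3→s5)   ← first repeat (s5 seen earlier)
  step 5: s4  (read 1: s5→s4)
  step 6: s3  (read 1: s4→s3)

The earliest repeat is at step j = 4: N is in s5, which it already visited at step i = 1.

s5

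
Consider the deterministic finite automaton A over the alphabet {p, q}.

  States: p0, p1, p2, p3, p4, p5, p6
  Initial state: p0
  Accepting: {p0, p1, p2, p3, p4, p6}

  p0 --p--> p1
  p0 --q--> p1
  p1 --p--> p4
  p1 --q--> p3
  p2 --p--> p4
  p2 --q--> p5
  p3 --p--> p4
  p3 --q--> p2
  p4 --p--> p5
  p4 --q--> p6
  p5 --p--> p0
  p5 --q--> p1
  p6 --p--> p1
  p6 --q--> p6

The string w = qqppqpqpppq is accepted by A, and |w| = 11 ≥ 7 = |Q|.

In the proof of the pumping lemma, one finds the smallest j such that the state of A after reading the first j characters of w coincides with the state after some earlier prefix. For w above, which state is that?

p1

Run of A on w = q q p p q p q p p p q:
  step 0: p0  (start)
  step 1: p1  (read q: p0→p1)
  step 2: p3  (read q: p1→p3)
  step 3: p4  (read p: p3→p4)
  step 4: p5  (read p: p4→p5)
  step 5: p1  (read q: p5→p1)   ← first repeat (p1 seen earlier)
  step 6: p4  (read p: p1→p4)
  step 7: p6  (read q: p4→p6)
  step 8: p1  (read p: p6→p1)
  step 9: p4  (read p: p1→p4)
  step 10: p5  (read p: p4→p5)
  step 11: p1  (read q: p5→p1)

The earliest repeat is at step j = 5: A is in p1, which it already visited at step i = 1.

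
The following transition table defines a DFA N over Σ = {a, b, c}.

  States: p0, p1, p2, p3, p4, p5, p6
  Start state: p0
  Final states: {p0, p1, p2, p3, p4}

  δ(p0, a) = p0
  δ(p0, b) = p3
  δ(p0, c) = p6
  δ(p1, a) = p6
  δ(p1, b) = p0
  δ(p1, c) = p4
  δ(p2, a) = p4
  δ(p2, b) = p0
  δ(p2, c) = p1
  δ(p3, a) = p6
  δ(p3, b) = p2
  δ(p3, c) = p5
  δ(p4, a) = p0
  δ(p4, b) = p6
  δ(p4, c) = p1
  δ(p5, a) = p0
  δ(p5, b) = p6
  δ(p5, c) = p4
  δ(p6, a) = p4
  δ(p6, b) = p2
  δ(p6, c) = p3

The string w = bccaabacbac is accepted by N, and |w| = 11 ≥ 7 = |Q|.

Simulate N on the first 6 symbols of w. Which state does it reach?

State sequence: p0 -b-> p3 -c-> p5 -c-> p4 -a-> p0 -a-> p0 -b-> p3

After reading 6 characters, N is in state p3.
(This kind of state-tracing is the core of the pumping-lemma construction: with 7 states, pigeonhole forces a repeat within the first 7 steps.)

p3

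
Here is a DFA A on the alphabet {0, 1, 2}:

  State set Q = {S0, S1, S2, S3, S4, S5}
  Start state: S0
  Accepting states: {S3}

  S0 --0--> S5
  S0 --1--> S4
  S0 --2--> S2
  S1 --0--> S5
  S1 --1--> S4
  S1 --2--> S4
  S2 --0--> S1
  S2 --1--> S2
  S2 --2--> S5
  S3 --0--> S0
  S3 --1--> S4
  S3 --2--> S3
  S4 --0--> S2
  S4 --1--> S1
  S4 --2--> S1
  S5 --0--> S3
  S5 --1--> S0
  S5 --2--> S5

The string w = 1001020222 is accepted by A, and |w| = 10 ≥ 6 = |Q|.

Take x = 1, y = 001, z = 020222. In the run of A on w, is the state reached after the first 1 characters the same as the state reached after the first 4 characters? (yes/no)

yes

State sequence: S0 -1-> S4 -0-> S2 -0-> S1 -1-> S4

After x (step 1): S4. After xy (step 4): S4.
They match, so y = 001 drives A around a cycle from S4 back to itself; pumping y any number of times keeps A in S4 before reading z, and xyⁱz ∈ L(A) for every i ≥ 0.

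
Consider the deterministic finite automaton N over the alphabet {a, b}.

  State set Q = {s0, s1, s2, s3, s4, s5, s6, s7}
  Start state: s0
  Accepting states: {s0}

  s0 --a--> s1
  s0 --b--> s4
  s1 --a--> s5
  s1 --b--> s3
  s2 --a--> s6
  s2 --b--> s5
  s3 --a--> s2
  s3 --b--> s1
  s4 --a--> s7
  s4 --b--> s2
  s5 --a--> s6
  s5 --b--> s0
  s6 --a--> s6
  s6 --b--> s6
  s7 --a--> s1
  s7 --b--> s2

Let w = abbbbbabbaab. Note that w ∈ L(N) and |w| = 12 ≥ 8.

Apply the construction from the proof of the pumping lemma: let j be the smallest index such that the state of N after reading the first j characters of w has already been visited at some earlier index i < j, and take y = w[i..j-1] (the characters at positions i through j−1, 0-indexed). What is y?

State sequence: s0 -a-> s1 -b-> s3 -b-> s1 -b-> s3 -b-> s1 -b-> s3 -a-> s2 -b-> s5 -b-> s0 -a-> s1 -a-> s5 -b-> s0
First repeat at step 3: s1 was already visited.

So i = 1, j = 3, giving x = w[0:1] = a, y = w[1:3] = bb, z = w[3:12] = bbbabbaab.
Check: |xy| = 3 ≤ 8 and |y| = 2 ≥ 1. Reading y takes N from s1 back to s1, so every xyⁱz is accepted.
With |Q| = 8, pigeonhole forces a state repeat no later than step 8; the substring read between the first and second visits to that state can be pumped.

bb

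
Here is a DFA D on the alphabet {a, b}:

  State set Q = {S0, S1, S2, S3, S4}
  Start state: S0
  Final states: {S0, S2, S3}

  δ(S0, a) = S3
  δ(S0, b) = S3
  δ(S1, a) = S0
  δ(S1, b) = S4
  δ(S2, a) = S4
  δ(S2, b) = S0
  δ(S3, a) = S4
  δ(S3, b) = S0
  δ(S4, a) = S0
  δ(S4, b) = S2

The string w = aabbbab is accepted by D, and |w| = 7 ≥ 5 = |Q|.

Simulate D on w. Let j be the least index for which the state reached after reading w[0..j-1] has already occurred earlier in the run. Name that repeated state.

State sequence: S0 -a-> S3 -a-> S4 -b-> S2 -b-> S0 -b-> S3 -a-> S4 -b-> S2
First repeat at step 4: S0 was already visited.

The earliest repeat is at step j = 4: D is in S0, which it already visited at step i = 0.
The DFA has 5 states, so the proof of the pumping lemma guarantees a repeated state among the first 5+1 visited; the segment between the two visits is the pumpable y.

S0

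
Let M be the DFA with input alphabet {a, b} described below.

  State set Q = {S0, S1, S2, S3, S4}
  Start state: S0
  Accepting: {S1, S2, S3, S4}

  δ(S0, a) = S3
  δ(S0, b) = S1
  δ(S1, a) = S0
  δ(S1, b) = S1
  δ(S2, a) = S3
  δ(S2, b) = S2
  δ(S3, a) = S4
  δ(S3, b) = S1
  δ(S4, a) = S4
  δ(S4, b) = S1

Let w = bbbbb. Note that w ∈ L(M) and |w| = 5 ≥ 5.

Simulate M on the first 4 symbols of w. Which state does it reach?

Run of M on the first 4 characters of w = b b b b:
  step 0: S0  (start)
  step 1: S1  (read b: S0→S1)
  step 2: S1  (read b: S1→S1)
  step 3: S1  (read b: S1→S1)
  step 4: S1  (read b: S1→S1)

After reading 4 characters, M is in state S1.
(This kind of state-tracing is the core of the pumping-lemma construction: with 5 states, pigeonhole forces a repeat within the first 5 steps.)

S1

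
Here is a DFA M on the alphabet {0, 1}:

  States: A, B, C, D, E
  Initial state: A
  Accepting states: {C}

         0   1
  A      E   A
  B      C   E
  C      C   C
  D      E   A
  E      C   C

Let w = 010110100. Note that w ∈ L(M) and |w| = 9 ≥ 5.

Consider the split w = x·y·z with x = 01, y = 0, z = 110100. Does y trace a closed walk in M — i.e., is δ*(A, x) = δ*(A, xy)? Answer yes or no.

yes

Run of M on the first 3 characters of w = 0 1 0:
  step 0: A  (start)
  step 1: E  (read 0: A→E)
  step 2: C  (read 1: E→C)
  step 3: C  (read 0: C→C)

After x (step 2): C. After xy (step 3): C.
They match, so y = 0 drives M around a cycle from C back to itself; pumping y any number of times keeps M in C before reading z, and xyⁱz ∈ L(M) for every i ≥ 0.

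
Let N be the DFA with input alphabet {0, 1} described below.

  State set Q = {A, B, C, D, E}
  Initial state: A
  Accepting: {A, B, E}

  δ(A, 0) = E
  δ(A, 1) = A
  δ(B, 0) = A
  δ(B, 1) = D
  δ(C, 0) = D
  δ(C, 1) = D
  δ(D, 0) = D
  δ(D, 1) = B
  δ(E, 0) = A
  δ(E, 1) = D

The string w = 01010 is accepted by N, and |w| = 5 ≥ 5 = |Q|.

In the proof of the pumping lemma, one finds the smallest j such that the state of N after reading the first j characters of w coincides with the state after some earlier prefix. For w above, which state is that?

D

State sequence: A -0-> E -1-> D -0-> D -1-> B -0-> A
First repeat at step 3: D was already visited.

The earliest repeat is at step j = 3: N is in D, which it already visited at step i = 2.
Since N has 5 states, any run of length ≥ 5 visits 5+1 states, so by pigeonhole some state repeats within the first 5 steps — that repeat gives the pumpable loop.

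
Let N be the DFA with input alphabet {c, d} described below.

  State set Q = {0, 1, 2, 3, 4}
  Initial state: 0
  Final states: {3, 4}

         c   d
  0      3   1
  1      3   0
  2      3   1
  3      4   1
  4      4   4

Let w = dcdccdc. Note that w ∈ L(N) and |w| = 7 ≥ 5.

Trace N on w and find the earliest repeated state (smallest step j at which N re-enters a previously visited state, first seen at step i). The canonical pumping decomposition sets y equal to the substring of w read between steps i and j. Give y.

cd

Run of N on w = d c d c c d c:
  step 0: 0  (start)
  step 1: 1  (read d: 0→1)
  step 2: 3  (read c: 1→3)
  step 3: 1  (read d: 3→1)   ← first repeat (1 seen earlier)
  step 4: 3  (read c: 1→3)
  step 5: 4  (read c: 3→4)
  step 6: 4  (read d: 4→4)
  step 7: 4  (read c: 4→4)

So i = 1, j = 3, giving x = w[0:1] = d, y = w[1:3] = cd, z = w[3:7] = ccdc.
Check: |xy| = 3 ≤ 5 and |y| = 2 ≥ 1. Reading y takes N from 1 back to 1, so every xyⁱz is accepted.
The DFA has 5 states, so the proof of the pumping lemma guarantees a repeated state among the first 5+1 visited; the segment between the two visits is the pumpable y.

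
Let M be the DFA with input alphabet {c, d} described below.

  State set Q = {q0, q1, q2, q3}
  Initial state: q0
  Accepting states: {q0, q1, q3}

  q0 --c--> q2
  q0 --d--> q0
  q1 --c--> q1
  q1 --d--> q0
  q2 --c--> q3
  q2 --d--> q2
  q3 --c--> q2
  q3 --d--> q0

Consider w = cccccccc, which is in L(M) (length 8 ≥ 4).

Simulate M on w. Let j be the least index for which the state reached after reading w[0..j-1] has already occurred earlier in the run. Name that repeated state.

State sequence: q0 -c-> q2 -c-> q3 -c-> q2 -c-> q3 -c-> q2 -c-> q3 -c-> q2 -c-> q3
First repeat at step 3: q2 was already visited.

The earliest repeat is at step j = 3: M is in q2, which it already visited at step i = 1.

q2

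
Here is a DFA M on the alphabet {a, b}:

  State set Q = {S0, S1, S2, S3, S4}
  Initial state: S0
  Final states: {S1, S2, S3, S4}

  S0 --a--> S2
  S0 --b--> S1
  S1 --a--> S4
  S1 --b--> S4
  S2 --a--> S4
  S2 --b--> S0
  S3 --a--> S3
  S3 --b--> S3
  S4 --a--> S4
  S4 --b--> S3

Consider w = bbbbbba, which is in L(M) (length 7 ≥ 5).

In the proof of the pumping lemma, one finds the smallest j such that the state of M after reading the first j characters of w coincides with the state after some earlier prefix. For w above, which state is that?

S3

State sequence: S0 -b-> S1 -b-> S4 -b-> S3 -b-> S3 -b-> S3 -b-> S3 -a-> S3
First repeat at step 4: S3 was already visited.

The earliest repeat is at step j = 4: M is in S3, which it already visited at step i = 3.
Since M has 5 states, any run of length ≥ 5 visits 5+1 states, so by pigeonhole some state repeats within the first 5 steps — that repeat gives the pumpable loop.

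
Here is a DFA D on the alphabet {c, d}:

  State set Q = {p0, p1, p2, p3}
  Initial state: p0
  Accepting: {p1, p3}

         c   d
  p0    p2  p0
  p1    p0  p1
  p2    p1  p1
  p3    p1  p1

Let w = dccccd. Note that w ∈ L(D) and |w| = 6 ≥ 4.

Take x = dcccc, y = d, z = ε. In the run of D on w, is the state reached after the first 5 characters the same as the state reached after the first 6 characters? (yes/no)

State sequence: p0 -d-> p0 -c-> p2 -c-> p1 -c-> p0 -c-> p2 -d-> p1

After x (step 5): p2. After xy (step 6): p1.
They differ (p2 ≠ p1), so y is not a cycle from the state after x; this split is not the one the pumping-lemma construction produces, and pumping y need not keep the string in L(D).

no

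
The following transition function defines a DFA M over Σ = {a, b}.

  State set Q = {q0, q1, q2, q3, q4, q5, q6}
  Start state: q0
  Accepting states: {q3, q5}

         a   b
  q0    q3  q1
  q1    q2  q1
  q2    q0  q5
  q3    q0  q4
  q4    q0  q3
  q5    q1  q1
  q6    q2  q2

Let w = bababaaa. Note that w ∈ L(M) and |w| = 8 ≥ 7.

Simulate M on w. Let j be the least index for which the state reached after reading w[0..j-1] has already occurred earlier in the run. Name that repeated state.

q1

Run of M on w = b a b a b a a a:
  step 0: q0  (start)
  step 1: q1  (read b: q0→q1)
  step 2: q2  (read a: q1→q2)
  step 3: q5  (read b: q2→q5)
  step 4: q1  (read a: q5→q1)   ← first repeat (q1 seen earlier)
  step 5: q1  (read b: q1→q1)
  step 6: q2  (read a: q1→q2)
  step 7: q0  (read a: q2→q0)
  step 8: q3  (read a: q0→q3)

The earliest repeat is at step j = 4: M is in q1, which it already visited at step i = 1.
The DFA has 7 states, so the proof of the pumping lemma guarantees a repeated state among the first 7+1 visited; the segment between the two visits is the pumpable y.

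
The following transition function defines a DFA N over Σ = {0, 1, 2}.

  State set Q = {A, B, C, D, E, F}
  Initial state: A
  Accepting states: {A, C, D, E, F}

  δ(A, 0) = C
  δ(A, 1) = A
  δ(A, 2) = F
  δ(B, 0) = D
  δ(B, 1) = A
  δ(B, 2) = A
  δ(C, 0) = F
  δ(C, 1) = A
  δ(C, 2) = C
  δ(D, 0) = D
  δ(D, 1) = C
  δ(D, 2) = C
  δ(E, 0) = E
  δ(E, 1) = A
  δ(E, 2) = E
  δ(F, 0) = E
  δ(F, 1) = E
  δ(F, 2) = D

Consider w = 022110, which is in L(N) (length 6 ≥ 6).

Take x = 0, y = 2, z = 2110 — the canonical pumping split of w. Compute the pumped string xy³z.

02222110

xy^3z = 0·2·2·2·2110 = 02222110.
Reading y = 2 takes N from C back to C, so after x·y·y·y the machine is still in C, and z then leads to the accepting state C. Hence 02222110 ∈ L(N).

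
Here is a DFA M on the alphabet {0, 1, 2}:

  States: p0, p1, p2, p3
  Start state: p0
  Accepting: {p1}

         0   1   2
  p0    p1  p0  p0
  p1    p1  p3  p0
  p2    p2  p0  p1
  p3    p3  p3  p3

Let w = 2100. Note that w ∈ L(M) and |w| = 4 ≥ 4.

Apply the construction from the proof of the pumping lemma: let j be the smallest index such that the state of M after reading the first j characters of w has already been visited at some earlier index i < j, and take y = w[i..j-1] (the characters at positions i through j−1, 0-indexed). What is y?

Run of M on w = 2 1 0 0:
  step 0: p0  (start)
  step 1: p0  (read 2: p0→p0)   ← first repeat (p0 seen earlier)
  step 2: p0  (read 1: p0→p0)
  step 3: p1  (read 0: p0→p1)
  step 4: p1  (read 0: p1→p1)

So i = 0, j = 1, giving x = w[0:0] = ε, y = w[0:1] = 2, z = w[1:4] = 100.
Check: |xy| = 1 ≤ 4 and |y| = 1 ≥ 1. Reading y takes M from p0 back to p0, so every xyⁱz is accepted.
Since M has 4 states, any run of length ≥ 4 visits 4+1 states, so by pigeonhole some state repeats within the first 4 steps — that repeat gives the pumpable loop.

2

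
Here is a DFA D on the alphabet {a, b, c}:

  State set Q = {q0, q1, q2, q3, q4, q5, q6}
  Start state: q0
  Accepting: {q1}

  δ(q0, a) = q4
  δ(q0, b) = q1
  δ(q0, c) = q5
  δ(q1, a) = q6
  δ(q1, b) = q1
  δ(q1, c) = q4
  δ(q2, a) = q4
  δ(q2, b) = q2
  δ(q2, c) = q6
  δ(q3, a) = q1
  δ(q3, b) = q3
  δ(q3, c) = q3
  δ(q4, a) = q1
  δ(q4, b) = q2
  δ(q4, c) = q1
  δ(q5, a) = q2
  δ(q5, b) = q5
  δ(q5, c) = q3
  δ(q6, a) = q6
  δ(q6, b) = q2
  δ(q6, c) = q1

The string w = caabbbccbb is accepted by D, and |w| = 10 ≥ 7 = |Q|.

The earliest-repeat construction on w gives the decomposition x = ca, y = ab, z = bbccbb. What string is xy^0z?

xy⁰z = xz = ca·bbccbb = cabbccbb.
Reading y = ab takes D from q2 back to q2, so after x the machine is still in q2, and z then leads to the accepting state q1. Hence cabbccbb ∈ L(D).

cabbccbb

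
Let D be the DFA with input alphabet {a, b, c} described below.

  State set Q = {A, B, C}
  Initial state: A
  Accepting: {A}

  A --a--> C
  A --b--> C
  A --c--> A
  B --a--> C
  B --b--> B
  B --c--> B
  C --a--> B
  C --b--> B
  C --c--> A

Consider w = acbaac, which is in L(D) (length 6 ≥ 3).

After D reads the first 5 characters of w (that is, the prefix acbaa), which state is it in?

State sequence: A -a-> C -c-> A -b-> C -a-> B -a-> C

After reading 5 characters, D is in state C.
(This kind of state-tracing is the core of the pumping-lemma construction: with 3 states, pigeonhole forces a repeat within the first 3 steps.)

C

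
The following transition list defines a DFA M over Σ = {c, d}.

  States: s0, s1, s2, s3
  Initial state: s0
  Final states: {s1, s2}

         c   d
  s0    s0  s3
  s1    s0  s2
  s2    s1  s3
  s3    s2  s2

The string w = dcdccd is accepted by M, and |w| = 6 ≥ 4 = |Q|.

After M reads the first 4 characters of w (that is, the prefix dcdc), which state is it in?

State sequence: s0 -d-> s3 -c-> s2 -d-> s3 -c-> s2

After reading 4 characters, M is in state s2.
(This kind of state-tracing is the core of the pumping-lemma construction: with 4 states, pigeonhole forces a repeat within the first 4 steps.)

s2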